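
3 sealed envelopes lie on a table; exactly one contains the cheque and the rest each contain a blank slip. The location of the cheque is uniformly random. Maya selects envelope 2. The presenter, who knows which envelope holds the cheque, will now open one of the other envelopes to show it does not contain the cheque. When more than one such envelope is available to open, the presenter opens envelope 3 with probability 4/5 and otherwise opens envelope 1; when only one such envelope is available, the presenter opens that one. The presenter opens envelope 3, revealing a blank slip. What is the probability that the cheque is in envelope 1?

Consider each possible location of the cheque in turn.
If it is in envelope 1 (prior 1/3): only envelope 3 is available, probability 1; weight (1/3)·1 = 1/3.
If it is in envelope 2 (prior 1/3): envelope 3 is available, opened with probability 4/5; weight (1/3)·(4/5) = 4/15.
If it is in envelope 3 (prior 1/3): the presenter opened envelope 3, so this case is ruled out; weight (1/3)·0 = 0.
The weights sum to 3/5.
So P(the cheque in envelope 1 | the presenter opened envelope 3) = (1/3) / (3/5) = 5/9.

5/9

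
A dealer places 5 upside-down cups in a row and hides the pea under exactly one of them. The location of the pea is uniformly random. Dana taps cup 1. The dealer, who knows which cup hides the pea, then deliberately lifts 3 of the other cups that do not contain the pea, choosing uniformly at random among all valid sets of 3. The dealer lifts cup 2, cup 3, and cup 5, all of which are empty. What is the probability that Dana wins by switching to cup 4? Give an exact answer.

Apply Bayes' rule, conditioning on where the pea actually is.
If it is under cup 1 (prior 1/5): the dealer has 4 equally likely choices, so probability 1/4; weight (1/5)·(1/4) = 1/20.
If it is under any of cups 2, 3, and 5 (prior 1/5 each): that cup was opened and seen not to hold the prize — ruled out; weight (1/5)·0 = 0 each.
If it is under cup 4 (prior 1/5): the dealer has no choice, probability 1; weight (1/5)·1 = 1/5.
The weights sum to 1/4.
So P(the pea under cup 4 | the dealer opened cup 2, cup 3, and cup 5) = (1/5) / (1/4) = 4/5.

4/5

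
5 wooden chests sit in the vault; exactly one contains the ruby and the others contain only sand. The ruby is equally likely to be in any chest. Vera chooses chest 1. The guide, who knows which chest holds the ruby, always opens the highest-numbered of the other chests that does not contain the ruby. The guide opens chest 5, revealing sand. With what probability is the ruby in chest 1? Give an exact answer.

1/4

Consider each possible location of the ruby in turn.
If it is in any of chests 1, 2, 3, and 4 (prior 1/5 each): chest 5 is the highest-numbered option available, probability 1; weight (1/5)·1 = 1/5 each.
If it is in chest 5 (prior 1/5): the guide opened chest 5, so this case is ruled out; weight (1/5)·0 = 0.
The weights sum to 4/5.
So P(the ruby in chest 1 | the guide opened chest 5) = (1/5) / (4/5) = 1/4.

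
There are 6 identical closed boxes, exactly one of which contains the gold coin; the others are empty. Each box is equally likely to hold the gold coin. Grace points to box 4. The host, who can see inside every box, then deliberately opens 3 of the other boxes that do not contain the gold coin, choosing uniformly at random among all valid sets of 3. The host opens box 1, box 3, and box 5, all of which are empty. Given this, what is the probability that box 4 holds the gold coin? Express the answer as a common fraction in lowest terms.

Condition on the true location of the gold coin.
If it is in any of boxes 1, 3, and 5 (prior 1/6 each): that box was opened and seen not to hold the prize — ruled out; weight (1/6)·0 = 0 each.
If it is in either of boxes 2 and 6 (prior 1/6 each): the host has 4 equally likely choices, so probability 1/4; weight (1/6)·(1/4) = 1/24 each.
If it is in box 4 (prior 1/6): the host has 10 equally likely choices, so probability 1/10; weight (1/6)·(1/10) = 1/60.
The weights sum to 1/10.
So P(the gold coin in box 4 | the host opened box 1, box 3, and box 5) = (1/60) / (1/10) = 1/6.

1/6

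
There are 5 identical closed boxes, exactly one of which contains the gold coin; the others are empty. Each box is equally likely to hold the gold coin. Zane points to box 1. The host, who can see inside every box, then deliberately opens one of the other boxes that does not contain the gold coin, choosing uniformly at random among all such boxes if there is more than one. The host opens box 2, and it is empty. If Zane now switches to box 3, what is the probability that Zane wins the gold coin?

Condition on the true location of the gold coin.
If it is in box 1 (prior 1/5): the host has 4 equally likely choices, so probability 1/4; weight (1/5)·(1/4) = 1/20.
If it is in box 2 (prior 1/5): the host opened box 2, so this case is ruled out; weight (1/5)·0 = 0.
If it is in any of boxes 3, 4, and 5 (prior 1/5 each): the host has 3 equally likely choices, so probability 1/3; weight (1/5)·(1/3) = 1/15 each.
The weights sum to 1/4.
So P(the gold coin in box 3 | the host opened box 2) = (1/15) / (1/4) = 4/15.

4/15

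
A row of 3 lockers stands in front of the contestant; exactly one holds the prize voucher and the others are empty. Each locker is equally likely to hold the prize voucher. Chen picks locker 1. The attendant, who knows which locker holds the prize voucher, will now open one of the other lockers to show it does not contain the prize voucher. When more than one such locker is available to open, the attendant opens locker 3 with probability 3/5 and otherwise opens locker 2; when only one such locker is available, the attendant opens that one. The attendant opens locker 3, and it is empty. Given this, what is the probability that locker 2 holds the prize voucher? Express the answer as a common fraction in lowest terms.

Apply Bayes' rule, conditioning on where the prize voucher actually is.
If it is in locker 1 (prior 1/3): locker 3 is available, opened with probability 3/5; weight (1/3)·(3/5) = 1/5.
If it is in locker 2 (prior 1/3): only locker 3 is available, probability 1; weight (1/3)·1 = 1/3.
If it is in locker 3 (prior 1/3): the attendant opened locker 3, so this case is ruled out; weight (1/3)·0 = 0.
The weights sum to 8/15.
So P(the prize voucher in locker 2 | the attendant opened locker 3) = (1/3) / (8/15) = 5/8.

5/8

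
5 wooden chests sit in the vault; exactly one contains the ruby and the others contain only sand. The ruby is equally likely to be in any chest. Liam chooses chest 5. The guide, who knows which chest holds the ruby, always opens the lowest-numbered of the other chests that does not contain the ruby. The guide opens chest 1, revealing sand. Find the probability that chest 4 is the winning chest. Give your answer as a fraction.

1/4

Condition on the true location of the ruby.
If it is in chest 1 (prior 1/5): the guide opened chest 1, so this case is ruled out; weight (1/5)·0 = 0.
If it is in any of chests 2, 3, 4, and 5 (prior 1/5 each): chest 1 is the lowest-numbered option available, probability 1; weight (1/5)·1 = 1/5 each.
The weights sum to 4/5.
So P(the ruby in chest 4 | the guide opened chest 1) = (1/5) / (4/5) = 1/4.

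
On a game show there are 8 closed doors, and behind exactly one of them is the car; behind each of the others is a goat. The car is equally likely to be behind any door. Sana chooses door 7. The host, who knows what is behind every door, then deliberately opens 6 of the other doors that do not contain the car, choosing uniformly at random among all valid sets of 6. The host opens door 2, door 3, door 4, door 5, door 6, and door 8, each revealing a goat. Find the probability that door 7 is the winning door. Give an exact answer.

Apply Bayes' rule, conditioning on where the car actually is.
If it is behind door 1 (prior 1/8): the host has no choice, probability 1; weight (1/8)·1 = 1/8.
If it is behind any of doors 2, 3, 4, 5, 6, and 8 (prior 1/8 each): that door was opened and seen not to hold the prize — ruled out; weight (1/8)·0 = 0 each.
If it is behind door 7 (prior 1/8): the host has 7 equally likely choices, so probability 1/7; weight (1/8)·(1/7) = 1/56.
The weights sum to 1/7.
So P(the car behind door 7 | the host opened door 2, door 3, door 4, door 5, door 6, and door 8) = (1/56) / (1/7) = 1/8.

1/8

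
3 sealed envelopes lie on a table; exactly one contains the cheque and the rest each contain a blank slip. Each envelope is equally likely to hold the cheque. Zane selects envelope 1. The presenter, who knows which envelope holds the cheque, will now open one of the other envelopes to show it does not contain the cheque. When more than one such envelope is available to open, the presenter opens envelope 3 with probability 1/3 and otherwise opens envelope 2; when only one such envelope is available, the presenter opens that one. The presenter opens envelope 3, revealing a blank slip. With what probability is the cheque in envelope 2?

Condition on the true location of the cheque.
If it is in envelope 1 (prior 1/3): envelope 3 is available, opened with probability 1/3; weight (1/3)·(1/3) = 1/9.
If it is in envelope 2 (prior 1/3): only envelope 3 is available, probability 1; weight (1/3)·1 = 1/3.
If it is in envelope 3 (prior 1/3): the presenter opened envelope 3, so this case is ruled out; weight (1/3)·0 = 0.
The weights sum to 4/9.
So P(the cheque in envelope 2 | the presenter opened envelope 3) = (1/3) / (4/9) = 3/4.

3/4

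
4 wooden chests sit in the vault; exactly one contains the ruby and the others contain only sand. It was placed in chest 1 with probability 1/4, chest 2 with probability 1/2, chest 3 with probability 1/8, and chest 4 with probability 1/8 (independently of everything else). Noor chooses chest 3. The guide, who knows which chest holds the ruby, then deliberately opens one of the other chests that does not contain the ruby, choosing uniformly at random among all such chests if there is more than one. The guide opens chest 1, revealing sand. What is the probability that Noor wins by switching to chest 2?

12/17

Consider each possible location of the ruby in turn.
If it is in chest 1 (prior 1/4): the guide opened chest 1, so this case is ruled out; weight (1/4)·0 = 0.
If it is in chest 2 (prior 1/2): the guide has 2 equally likely choices, so probability 1/2; weight (1/2)·(1/2) = 1/4.
If it is in chest 3 (prior 1/8): the guide has 3 equally likely choices, so probability 1/3; weight (1/8)·(1/3) = 1/24.
If it is in chest 4 (prior 1/8): the guide has 2 equally likely choices, so probability 1/2; weight (1/8)·(1/2) = 1/16.
The weights sum to 17/48.
So P(the ruby in chest 2 | the guide opened chest 1) = (1/4) / (17/48) = 12/17.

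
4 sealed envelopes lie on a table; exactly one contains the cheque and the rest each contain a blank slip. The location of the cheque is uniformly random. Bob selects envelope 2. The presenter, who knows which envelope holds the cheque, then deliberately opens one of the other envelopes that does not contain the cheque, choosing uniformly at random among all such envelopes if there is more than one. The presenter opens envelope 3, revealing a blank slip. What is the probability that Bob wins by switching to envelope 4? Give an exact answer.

Apply Bayes' rule, conditioning on where the cheque actually is.
If it is in either of envelopes 1 and 4 (prior 1/4 each): the presenter has 2 equally likely choices, so probability 1/2; weight (1/4)·(1/2) = 1/8 each.
If it is in envelope 2 (prior 1/4): the presenter has 3 equally likely choices, so probability 1/3; weight (1/4)·(1/3) = 1/12.
If it is in envelope 3 (prior 1/4): the presenter opened envelope 3, so this case is ruled out; weight (1/4)·0 = 0.
The weights sum to 1/3.
So P(the cheque in envelope 4 | the presenter opened envelope 3) = (1/8) / (1/3) = 3/8.

3/8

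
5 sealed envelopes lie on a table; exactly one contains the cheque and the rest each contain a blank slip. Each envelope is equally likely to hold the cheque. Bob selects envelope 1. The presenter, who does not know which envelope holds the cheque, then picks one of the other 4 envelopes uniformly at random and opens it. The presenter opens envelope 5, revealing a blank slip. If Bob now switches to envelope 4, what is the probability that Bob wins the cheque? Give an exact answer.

1/4

Apply Bayes' rule, conditioning on where the cheque actually is.
If it is in any of envelopes 1, 2, 3, and 4 (prior 1/5 each): the presenter picks envelope 5 with probability 1/4 regardless, and it is not the prize; weight (1/5)·(1/4) = 1/20 each.
If it is in envelope 5 (prior 1/5): the presenter opened envelope 5, so this case is ruled out; weight (1/5)·0 = 0.
The weights sum to 1/5.
So P(the cheque in envelope 4 | the presenter opened envelope 5) = (1/20) / (1/5) = 1/4.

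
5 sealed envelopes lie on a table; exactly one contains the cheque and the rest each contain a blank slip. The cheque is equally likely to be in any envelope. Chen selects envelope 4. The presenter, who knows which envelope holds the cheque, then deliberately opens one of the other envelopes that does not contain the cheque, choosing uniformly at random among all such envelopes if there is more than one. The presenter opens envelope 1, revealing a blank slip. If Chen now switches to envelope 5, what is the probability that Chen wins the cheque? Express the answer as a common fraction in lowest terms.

4/15

Condition on the true location of the cheque.
If it is in envelope 1 (prior 1/5): the presenter opened envelope 1, so this case is ruled out; weight (1/5)·0 = 0.
If it is in any of envelopes 2, 3, and 5 (prior 1/5 each): the presenter has 3 equally likely choices, so probability 1/3; weight (1/5)·(1/3) = 1/15 each.
If it is in envelope 4 (prior 1/5): the presenter has 4 equally likely choices, so probability 1/4; weight (1/5)·(1/4) = 1/20.
The weights sum to 1/4.
So P(the cheque in envelope 5 | the presenter opened envelope 1) = (1/15) / (1/4) = 4/15.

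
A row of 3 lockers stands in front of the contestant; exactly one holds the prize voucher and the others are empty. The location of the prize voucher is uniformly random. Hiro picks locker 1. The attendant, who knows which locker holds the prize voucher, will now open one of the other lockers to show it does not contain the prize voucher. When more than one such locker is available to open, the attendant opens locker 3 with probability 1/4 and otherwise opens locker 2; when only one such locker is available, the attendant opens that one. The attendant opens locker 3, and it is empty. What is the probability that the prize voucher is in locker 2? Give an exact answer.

Consider each possible location of the prize voucher in turn.
If it is in locker 1 (prior 1/3): locker 3 is available, opened with probability 1/4; weight (1/3)·(1/4) = 1/12.
If it is in locker 2 (prior 1/3): only locker 3 is available, probability 1; weight (1/3)·1 = 1/3.
If it is in locker 3 (prior 1/3): the attendant opened locker 3, so this case is ruled out; weight (1/3)·0 = 0.
The weights sum to 5/12.
So P(the prize voucher in locker 2 | the attendant opened locker 3) = (1/3) / (5/12) = 4/5.

4/5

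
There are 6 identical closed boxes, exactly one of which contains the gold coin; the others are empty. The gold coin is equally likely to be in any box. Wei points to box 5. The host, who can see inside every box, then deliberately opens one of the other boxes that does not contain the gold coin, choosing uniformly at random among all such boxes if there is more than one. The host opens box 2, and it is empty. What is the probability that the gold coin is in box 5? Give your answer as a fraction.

Condition on the true location of the gold coin.
If it is in any of boxes 1, 3, 4, and 6 (prior 1/6 each): the host has 4 equally likely choices, so probability 1/4; weight (1/6)·(1/4) = 1/24 each.
If it is in box 2 (prior 1/6): the host opened box 2, so this case is ruled out; weight (1/6)·0 = 0.
If it is in box 5 (prior 1/6): the host has 5 equally likely choices, so probability 1/5; weight (1/6)·(1/5) = 1/30.
The weights sum to 1/5.
So P(the gold coin in box 5 | the host opened box 2) = (1/30) / (1/5) = 1/6.

1/6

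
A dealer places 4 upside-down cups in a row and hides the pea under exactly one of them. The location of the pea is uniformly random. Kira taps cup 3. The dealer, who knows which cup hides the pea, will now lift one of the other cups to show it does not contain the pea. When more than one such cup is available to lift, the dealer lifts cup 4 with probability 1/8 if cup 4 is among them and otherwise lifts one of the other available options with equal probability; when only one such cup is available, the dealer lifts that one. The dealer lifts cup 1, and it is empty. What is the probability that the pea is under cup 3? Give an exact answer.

7/29

Consider each possible location of the pea in turn.
If it is under cup 1 (prior 1/4): the dealer opened cup 1, so this case is ruled out; weight (1/4)·0 = 0.
If it is under cup 2 (prior 1/4): cup 4 is available but not opened, probability 7/8; weight (1/4)·(7/8) = 7/32.
If it is under cup 3 (prior 1/4): cup 4 is available but not opened; cup 1 gets probability (1 − 1/8)/2 = 7/16; weight (1/4)·(7/16) = 7/64.
If it is under cup 4 (prior 1/4): cup 4 holds the prize so is unavailable; the dealer chooses uniformly among the 2 others, probability 1/2; weight (1/4)·(1/2) = 1/8.
The weights sum to 29/64.
So P(the pea under cup 3 | the dealer opened cup 1) = (7/64) / (29/64) = 7/29.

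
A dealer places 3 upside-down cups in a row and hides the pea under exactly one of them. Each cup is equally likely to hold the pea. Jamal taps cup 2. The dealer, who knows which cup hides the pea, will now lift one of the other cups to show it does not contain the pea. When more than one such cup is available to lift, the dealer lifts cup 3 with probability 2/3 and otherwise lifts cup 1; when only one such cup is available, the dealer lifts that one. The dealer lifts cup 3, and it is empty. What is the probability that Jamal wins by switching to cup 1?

Apply Bayes' rule, conditioning on where the pea actually is.
If it is under cup 1 (prior 1/3): only cup 3 is available, probability 1; weight (1/3)·1 = 1/3.
If it is under cup 2 (prior 1/3): cup 3 is available, opened with probability 2/3; weight (1/3)·(2/3) = 2/9.
If it is under cup 3 (prior 1/3): the dealer opened cup 3, so this case is ruled out; weight (1/3)·0 = 0.
The weights sum to 5/9.
So P(the pea under cup 1 | the dealer opened cup 3) = (1/3) / (5/9) = 3/5.

3/5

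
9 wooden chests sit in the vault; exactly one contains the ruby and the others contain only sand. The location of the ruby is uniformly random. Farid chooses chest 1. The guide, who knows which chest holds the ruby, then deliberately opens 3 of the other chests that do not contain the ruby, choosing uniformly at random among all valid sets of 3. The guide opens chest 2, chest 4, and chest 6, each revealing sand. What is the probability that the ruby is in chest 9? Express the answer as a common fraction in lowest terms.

8/45

Consider each possible location of the ruby in turn.
If it is in chest 1 (prior 1/9): the guide has 56 equally likely choices, so probability 1/56; weight (1/9)·(1/56) = 1/504.
If it is in any of chests 2, 4, and 6 (prior 1/9 each): that chest was opened and seen not to hold the prize — ruled out; weight (1/9)·0 = 0 each.
If it is in any of chests 3, 5, 7, 8, and 9 (prior 1/9 each): the guide has 35 equally likely choices, so probability 1/35; weight (1/9)·(1/35) = 1/315 each.
The weights sum to 1/56.
So P(the ruby in chest 9 | the guide opened chest 2, chest 4, and chest 6) = (1/315) / (1/56) = 8/45.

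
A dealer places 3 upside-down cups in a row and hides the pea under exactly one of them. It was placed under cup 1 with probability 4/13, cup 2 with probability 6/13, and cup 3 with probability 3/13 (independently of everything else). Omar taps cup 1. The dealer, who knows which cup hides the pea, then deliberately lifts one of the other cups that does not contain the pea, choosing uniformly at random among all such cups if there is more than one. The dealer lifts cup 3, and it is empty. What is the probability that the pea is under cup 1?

1/4

Consider each possible location of the pea in turn.
If it is under cup 1 (prior 4/13): the dealer has 2 equally likely choices, so probability 1/2; weight (4/13)·(1/2) = 2/13.
If it is under cup 2 (prior 6/13): the dealer has no choice, probability 1; weight (6/13)·1 = 6/13.
If it is under cup 3 (prior 3/13): the dealer opened cup 3, so this case is ruled out; weight (3/13)·0 = 0.
The weights sum to 8/13.
So P(the pea under cup 1 | the dealer opened cup 3) = (2/13) / (8/13) = 1/4.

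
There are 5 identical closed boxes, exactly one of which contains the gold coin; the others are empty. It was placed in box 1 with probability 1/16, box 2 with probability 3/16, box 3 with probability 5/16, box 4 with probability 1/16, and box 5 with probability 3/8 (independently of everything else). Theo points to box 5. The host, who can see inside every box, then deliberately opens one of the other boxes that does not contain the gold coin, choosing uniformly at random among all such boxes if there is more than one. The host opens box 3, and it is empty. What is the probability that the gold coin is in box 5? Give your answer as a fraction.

9/19

Condition on the true location of the gold coin.
If it is in either of boxes 1 and 4 (prior 1/16 each): the host has 3 equally likely choices, so probability 1/3; weight (1/16)·(1/3) = 1/48 each.
If it is in box 2 (prior 3/16): the host has 3 equally likely choices, so probability 1/3; weight (3/16)·(1/3) = 1/16.
If it is in box 3 (prior 5/16): the host opened box 3, so this case is ruled out; weight (5/16)·0 = 0.
If it is in box 5 (prior 3/8): the host has 4 equally likely choices, so probability 1/4; weight (3/8)·(1/4) = 3/32.
The weights sum to 19/96.
So P(the gold coin in box 5 | the host opened box 3) = (3/32) / (19/96) = 9/19.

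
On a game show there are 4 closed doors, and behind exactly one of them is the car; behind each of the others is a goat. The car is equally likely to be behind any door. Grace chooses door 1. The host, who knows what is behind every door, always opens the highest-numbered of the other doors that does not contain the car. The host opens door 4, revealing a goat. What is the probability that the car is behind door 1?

Apply Bayes' rule, conditioning on where the car actually is.
If it is behind any of doors 1, 2, and 3 (prior 1/4 each): door 4 is the highest-numbered option available, probability 1; weight (1/4)·1 = 1/4 each.
If it is behind door 4 (prior 1/4): the host opened door 4, so this case is ruled out; weight (1/4)·0 = 0.
The weights sum to 3/4.
So P(the car behind door 1 | the host opened door 4) = (1/4) / (3/4) = 1/3.

1/3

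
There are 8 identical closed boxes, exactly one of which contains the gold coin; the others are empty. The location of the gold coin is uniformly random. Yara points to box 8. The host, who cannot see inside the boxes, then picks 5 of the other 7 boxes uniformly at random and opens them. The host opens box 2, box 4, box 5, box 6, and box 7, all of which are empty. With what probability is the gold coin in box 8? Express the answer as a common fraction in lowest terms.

Because the host chose which boxes to open without knowing where the gold coin is, the choice is independent of the prize location. Learning that none of the 5 opened boxes holds the gold coin simply rules out those 5 locations and leaves the remaining 3 boxes still equally likely by symmetry.
So P(the gold coin in box 8) = 1/3.

1/3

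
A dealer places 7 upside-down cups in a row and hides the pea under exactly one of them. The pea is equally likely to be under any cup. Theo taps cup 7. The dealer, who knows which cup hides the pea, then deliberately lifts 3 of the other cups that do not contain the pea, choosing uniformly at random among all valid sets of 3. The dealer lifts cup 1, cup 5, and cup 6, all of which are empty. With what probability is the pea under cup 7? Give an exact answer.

Apply Bayes' rule, conditioning on where the pea actually is.
If it is under any of cups 1, 5, and 6 (prior 1/7 each): that cup was opened and seen not to hold the prize — ruled out; weight (1/7)·0 = 0 each.
If it is under any of cups 2, 3, and 4 (prior 1/7 each): the dealer has 10 equally likely choices, so probability 1/10; weight (1/7)·(1/10) = 1/70 each.
If it is under cup 7 (prior 1/7): the dealer has 20 equally likely choices, so probability 1/20; weight (1/7)·(1/20) = 1/140.
The weights sum to 1/20.
So P(the pea under cup 7 | the dealer opened cup 1, cup 5, and cup 6) = (1/140) / (1/20) = 1/7.

1/7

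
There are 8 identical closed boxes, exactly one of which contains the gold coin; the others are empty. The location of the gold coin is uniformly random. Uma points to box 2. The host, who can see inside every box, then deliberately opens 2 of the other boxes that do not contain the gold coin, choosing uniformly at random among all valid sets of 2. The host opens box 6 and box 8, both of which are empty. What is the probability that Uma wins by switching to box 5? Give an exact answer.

7/40

Condition on the true location of the gold coin.
If it is in any of boxes 1, 3, 4, 5, and 7 (prior 1/8 each): the host has 15 equally likely choices, so probability 1/15; weight (1/8)·(1/15) = 1/120 each.
If it is in box 2 (prior 1/8): the host has 21 equally likely choices, so probability 1/21; weight (1/8)·(1/21) = 1/168.
If it is in either of boxes 6 and 8 (prior 1/8 each): that box was opened and seen not to hold the prize — ruled out; weight (1/8)·0 = 0 each.
The weights sum to 1/21.
So P(the gold coin in box 5 | the host opened box 6 and box 8) = (1/120) / (1/21) = 7/40.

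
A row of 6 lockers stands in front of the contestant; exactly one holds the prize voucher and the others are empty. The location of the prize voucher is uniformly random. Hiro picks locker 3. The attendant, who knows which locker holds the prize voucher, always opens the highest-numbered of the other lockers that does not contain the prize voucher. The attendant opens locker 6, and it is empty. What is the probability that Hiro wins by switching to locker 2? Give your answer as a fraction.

Condition on the true location of the prize voucher.
If it is in any of lockers 1, 2, 3, 4, and 5 (prior 1/6 each): locker 6 is the highest-numbered option available, probability 1; weight (1/6)·1 = 1/6 each.
If it is in locker 6 (prior 1/6): the attendant opened locker 6, so this case is ruled out; weight (1/6)·0 = 0.
The weights sum to 5/6.
So P(the prize voucher in locker 2 | the attendant opened locker 6) = (1/6) / (5/6) = 1/5.

1/5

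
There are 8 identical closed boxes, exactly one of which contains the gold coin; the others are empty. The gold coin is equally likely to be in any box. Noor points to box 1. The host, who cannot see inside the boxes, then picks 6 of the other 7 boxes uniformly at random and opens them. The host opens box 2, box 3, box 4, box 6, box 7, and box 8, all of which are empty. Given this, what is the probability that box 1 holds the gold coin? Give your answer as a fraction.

1/2

Apply Bayes' rule, conditioning on where the gold coin actually is.
If it is in either of boxes 1 and 5 (prior 1/8 each): the host picks exactly this set with probability 1/7 regardless, and none is the prize; weight (1/8)·(1/7) = 1/56 each.
If it is in any of boxes 2, 3, 4, 6, 7, and 8 (prior 1/8 each): that box was opened and seen not to hold the prize — ruled out; weight (1/8)·0 = 0 each.
The weights sum to 1/28.
So P(the gold coin in box 1 | the host opened box 2, box 3, box 4, box 6, box 7, and box 8) = (1/56) / (1/28) = 1/2.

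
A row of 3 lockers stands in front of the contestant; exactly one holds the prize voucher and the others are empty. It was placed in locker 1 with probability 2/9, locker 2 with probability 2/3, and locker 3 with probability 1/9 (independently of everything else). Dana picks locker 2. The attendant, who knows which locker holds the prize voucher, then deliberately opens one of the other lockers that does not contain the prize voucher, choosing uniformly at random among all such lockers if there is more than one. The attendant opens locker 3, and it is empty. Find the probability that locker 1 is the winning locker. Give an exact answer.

2/5

Apply Bayes' rule, conditioning on where the prize voucher actually is.
If it is in locker 1 (prior 2/9): the attendant has no choice, probability 1; weight (2/9)·1 = 2/9.
If it is in locker 2 (prior 2/3): the attendant has 2 equally likely choices, so probability 1/2; weight (2/3)·(1/2) = 1/3.
If it is in locker 3 (prior 1/9): the attendant opened locker 3, so this case is ruled out; weight (1/9)·0 = 0.
The weights sum to 5/9.
So P(the prize voucher in locker 1 | the attendant opened locker 3) = (2/9) / (5/9) = 2/5.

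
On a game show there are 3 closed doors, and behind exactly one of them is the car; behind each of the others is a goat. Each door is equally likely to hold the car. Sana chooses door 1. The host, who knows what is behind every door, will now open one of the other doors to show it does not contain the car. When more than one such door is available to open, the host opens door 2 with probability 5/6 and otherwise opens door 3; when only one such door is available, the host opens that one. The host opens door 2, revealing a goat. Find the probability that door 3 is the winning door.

Condition on the true location of the car.
If it is behind door 1 (prior 1/3): door 2 is available, opened with probability 5/6; weight (1/3)·(5/6) = 5/18.
If it is behind door 2 (prior 1/3): the host opened door 2, so this case is ruled out; weight (1/3)·0 = 0.
If it is behind door 3 (prior 1/3): only door 2 is available, probability 1; weight (1/3)·1 = 1/3.
The weights sum to 11/18.
So P(the car behind door 3 | the host opened door 2) = (1/3) / (11/18) = 6/11.

6/11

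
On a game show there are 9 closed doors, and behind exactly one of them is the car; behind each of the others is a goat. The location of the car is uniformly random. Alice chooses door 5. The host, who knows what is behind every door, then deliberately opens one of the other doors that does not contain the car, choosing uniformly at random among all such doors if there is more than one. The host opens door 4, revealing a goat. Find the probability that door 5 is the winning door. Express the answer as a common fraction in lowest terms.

1/9

Condition on the true location of the car.
If it is behind any of doors 1, 2, 3, 6, 7, 8, and 9 (prior 1/9 each): the host has 7 equally likely choices, so probability 1/7; weight (1/9)·(1/7) = 1/63 each.
If it is behind door 4 (prior 1/9): the host opened door 4, so this case is ruled out; weight (1/9)·0 = 0.
If it is behind door 5 (prior 1/9): the host has 8 equally likely choices, so probability 1/8; weight (1/9)·(1/8) = 1/72.
The weights sum to 1/8.
So P(the car behind door 5 | the host opened door 4) = (1/72) / (1/8) = 1/9.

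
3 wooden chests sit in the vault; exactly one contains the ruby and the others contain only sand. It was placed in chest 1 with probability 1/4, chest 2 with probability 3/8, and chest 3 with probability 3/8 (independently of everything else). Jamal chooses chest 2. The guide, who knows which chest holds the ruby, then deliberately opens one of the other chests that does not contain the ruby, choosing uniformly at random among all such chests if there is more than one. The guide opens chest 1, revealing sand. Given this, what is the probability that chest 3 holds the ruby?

2/3

Consider each possible location of the ruby in turn.
If it is in chest 1 (prior 1/4): the guide opened chest 1, so this case is ruled out; weight (1/4)·0 = 0.
If it is in chest 2 (prior 3/8): the guide has 2 equally likely choices, so probability 1/2; weight (3/8)·(1/2) = 3/16.
If it is in chest 3 (prior 3/8): the guide has no choice, probability 1; weight (3/8)·1 = 3/8.
The weights sum to 9/16.
So P(the ruby in chest 3 | the guide opened chest 1) = (3/8) / (9/16) = 2/3.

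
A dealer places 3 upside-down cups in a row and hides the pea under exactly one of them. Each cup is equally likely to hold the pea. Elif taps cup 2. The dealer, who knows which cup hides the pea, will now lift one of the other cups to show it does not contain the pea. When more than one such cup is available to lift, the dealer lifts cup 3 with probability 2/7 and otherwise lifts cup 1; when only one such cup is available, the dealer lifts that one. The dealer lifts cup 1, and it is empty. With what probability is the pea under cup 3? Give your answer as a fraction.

7/12

Apply Bayes' rule, conditioning on where the pea actually is.
If it is under cup 1 (prior 1/3): the dealer opened cup 1, so this case is ruled out; weight (1/3)·0 = 0.
If it is under cup 2 (prior 1/3): cup 3 is available but not opened, probability 5/7; weight (1/3)·(5/7) = 5/21.
If it is under cup 3 (prior 1/3): only cup 1 is available, probability 1; weight (1/3)·1 = 1/3.
The weights sum to 4/7.
So P(the pea under cup 3 | the dealer opened cup 1) = (1/3) / (4/7) = 7/12.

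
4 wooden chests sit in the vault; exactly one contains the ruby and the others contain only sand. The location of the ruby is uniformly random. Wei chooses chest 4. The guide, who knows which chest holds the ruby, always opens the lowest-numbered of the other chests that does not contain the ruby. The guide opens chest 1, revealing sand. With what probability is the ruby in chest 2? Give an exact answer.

Condition on the true location of the ruby.
If it is in chest 1 (prior 1/4): the guide opened chest 1, so this case is ruled out; weight (1/4)·0 = 0.
If it is in any of chests 2, 3, and 4 (prior 1/4 each): chest 1 is the lowest-numbered option available, probability 1; weight (1/4)·1 = 1/4 each.
The weights sum to 3/4.
So P(the ruby in chest 2 | the guide opened chest 1) = (1/4) / (3/4) = 1/3.

1/3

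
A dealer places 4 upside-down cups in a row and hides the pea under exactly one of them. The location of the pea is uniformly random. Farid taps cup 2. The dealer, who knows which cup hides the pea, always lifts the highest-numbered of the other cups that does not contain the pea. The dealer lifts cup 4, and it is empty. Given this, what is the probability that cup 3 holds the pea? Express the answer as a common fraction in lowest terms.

Condition on the true location of the pea.
If it is under any of cups 1, 2, and 3 (prior 1/4 each): cup 4 is the highest-numbered option available, probability 1; weight (1/4)·1 = 1/4 each.
If it is under cup 4 (prior 1/4): the dealer opened cup 4, so this case is ruled out; weight (1/4)·0 = 0.
The weights sum to 3/4.
So P(the pea under cup 3 | the dealer opened cup 4) = (1/4) / (3/4) = 1/3.

1/3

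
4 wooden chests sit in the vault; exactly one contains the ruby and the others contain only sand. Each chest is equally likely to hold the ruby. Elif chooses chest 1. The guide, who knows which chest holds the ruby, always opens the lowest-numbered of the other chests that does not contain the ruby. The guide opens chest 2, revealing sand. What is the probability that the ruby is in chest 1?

Apply Bayes' rule, conditioning on where the ruby actually is.
If it is in any of chests 1, 3, and 4 (prior 1/4 each): chest 2 is the lowest-numbered option available, probability 1; weight (1/4)·1 = 1/4 each.
If it is in chest 2 (prior 1/4): the guide opened chest 2, so this case is ruled out; weight (1/4)·0 = 0.
The weights sum to 3/4.
So P(the ruby in chest 1 | the guide opened chest 2) = (1/4) / (3/4) = 1/3.

1/3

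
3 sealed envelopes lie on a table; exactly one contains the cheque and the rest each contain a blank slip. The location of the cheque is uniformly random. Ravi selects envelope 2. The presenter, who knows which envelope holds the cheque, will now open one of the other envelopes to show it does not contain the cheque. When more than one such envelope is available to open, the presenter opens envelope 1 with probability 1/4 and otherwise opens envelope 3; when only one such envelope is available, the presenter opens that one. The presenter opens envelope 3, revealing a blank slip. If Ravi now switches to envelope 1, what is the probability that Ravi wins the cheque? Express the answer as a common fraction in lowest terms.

Condition on the true location of the cheque.
If it is in envelope 1 (prior 1/3): only envelope 3 is available, probability 1; weight (1/3)·1 = 1/3.
If it is in envelope 2 (prior 1/3): envelope 1 is available but not opened, probability 3/4; weight (1/3)·(3/4) = 1/4.
If it is in envelope 3 (prior 1/3): the presenter opened envelope 3, so this case is ruled out; weight (1/3)·0 = 0.
The weights sum to 7/12.
So P(the cheque in envelope 1 | the presenter opened envelope 3) = (1/3) / (7/12) = 4/7.

4/7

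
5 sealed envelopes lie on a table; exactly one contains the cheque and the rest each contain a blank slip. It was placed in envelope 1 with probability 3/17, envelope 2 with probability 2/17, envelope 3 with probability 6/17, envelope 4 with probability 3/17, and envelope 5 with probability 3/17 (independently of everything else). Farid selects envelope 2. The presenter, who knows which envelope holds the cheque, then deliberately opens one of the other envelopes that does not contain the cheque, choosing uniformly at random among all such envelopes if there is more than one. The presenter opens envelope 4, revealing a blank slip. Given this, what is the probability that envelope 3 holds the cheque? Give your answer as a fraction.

4/9

Consider each possible location of the cheque in turn.
If it is in either of envelopes 1 and 5 (prior 3/17 each): the presenter has 3 equally likely choices, so probability 1/3; weight (3/17)·(1/3) = 1/17 each.
If it is in envelope 2 (prior 2/17): the presenter has 4 equally likely choices, so probability 1/4; weight (2/17)·(1/4) = 1/34.
If it is in envelope 3 (prior 6/17): the presenter has 3 equally likely choices, so probability 1/3; weight (6/17)·(1/3) = 2/17.
If it is in envelope 4 (prior 3/17): the presenter opened envelope 4, so this case is ruled out; weight (3/17)·0 = 0.
The weights sum to 9/34.
So P(the cheque in envelope 3 | the presenter opened envelope 4) = (2/17) / (9/34) = 4/9.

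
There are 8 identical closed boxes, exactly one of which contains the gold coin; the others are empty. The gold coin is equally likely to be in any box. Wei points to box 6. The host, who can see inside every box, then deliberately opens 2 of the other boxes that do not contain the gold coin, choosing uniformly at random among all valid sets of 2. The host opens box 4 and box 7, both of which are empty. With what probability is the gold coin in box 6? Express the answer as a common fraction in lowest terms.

Apply Bayes' rule, conditioning on where the gold coin actually is.
If it is in any of boxes 1, 2, 3, 5, and 8 (prior 1/8 each): the host has 15 equally likely choices, so probability 1/15; weight (1/8)·(1/15) = 1/120 each.
If it is in either of boxes 4 and 7 (prior 1/8 each): that box was opened and seen not to hold the prize — ruled out; weight (1/8)·0 = 0 each.
If it is in box 6 (prior 1/8): the host has 21 equally likely choices, so probability 1/21; weight (1/8)·(1/21) = 1/168.
The weights sum to 1/21.
So P(the gold coin in box 6 | the host opened box 4 and box 7) = (1/168) / (1/21) = 1/8.

1/8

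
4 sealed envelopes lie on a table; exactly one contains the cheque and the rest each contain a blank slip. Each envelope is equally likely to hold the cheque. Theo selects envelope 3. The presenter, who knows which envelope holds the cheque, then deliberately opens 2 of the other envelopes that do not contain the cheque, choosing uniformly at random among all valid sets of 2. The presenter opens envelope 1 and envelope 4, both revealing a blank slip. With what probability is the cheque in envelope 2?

Consider each possible location of the cheque in turn.
If it is in either of envelopes 1 and 4 (prior 1/4 each): that envelope was opened and seen not to hold the prize — ruled out; weight (1/4)·0 = 0 each.
If it is in envelope 2 (prior 1/4): the presenter has no choice, probability 1; weight (1/4)·1 = 1/4.
If it is in envelope 3 (prior 1/4): the presenter has 3 equally likely choices, so probability 1/3; weight (1/4)·(1/3) = 1/12.
The weights sum to 1/3.
So P(the cheque in envelope 2 | the presenter opened envelope 1 and envelope 4) = (1/4) / (1/3) = 3/4.

3/4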